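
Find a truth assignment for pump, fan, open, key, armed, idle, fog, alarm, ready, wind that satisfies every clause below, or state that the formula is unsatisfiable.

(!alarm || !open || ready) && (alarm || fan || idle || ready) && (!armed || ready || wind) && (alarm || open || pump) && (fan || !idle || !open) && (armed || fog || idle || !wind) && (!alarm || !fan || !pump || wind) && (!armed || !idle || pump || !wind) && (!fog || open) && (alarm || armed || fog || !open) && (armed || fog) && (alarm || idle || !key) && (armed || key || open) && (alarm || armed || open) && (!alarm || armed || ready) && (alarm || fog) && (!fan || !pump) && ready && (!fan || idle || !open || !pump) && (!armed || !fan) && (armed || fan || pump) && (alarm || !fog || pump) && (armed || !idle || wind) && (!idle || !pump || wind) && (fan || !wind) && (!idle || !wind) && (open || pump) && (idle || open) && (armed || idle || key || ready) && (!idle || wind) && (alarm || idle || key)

pump: True; fan: False; open: True; key: True; armed: True; idle: False; fog: True; alarm: True; ready: True; wind: False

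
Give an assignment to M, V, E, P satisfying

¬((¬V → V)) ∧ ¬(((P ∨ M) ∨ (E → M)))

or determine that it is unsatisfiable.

M = False, V = False, E = True, P = False

  ¬((¬V → V)) = True
    ¬V → V = False
      ¬V = True
  ¬(((P ∨ M) ∨ (E → M))) = True
    (P ∨ M) ∨ (E → M) = False
      P ∨ M = False
      E → M = False
Both conjuncts True, so the formula holds.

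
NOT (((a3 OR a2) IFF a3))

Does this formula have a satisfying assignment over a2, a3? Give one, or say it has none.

a2 = True; a3 = False

  NOT (((a3 OR a2) IFF a3)) = True
    (a3 OR a2) IFF a3 = False
      a3 OR a2 = True
The formula evaluates to True.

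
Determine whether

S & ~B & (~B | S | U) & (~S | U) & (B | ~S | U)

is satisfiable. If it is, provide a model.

B=F; S=T; U=T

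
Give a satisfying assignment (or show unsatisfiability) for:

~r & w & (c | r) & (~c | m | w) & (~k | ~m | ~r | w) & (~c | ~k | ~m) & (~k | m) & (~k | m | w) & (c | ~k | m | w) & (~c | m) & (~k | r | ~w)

m = True, w = True, r = False, c = True, k = False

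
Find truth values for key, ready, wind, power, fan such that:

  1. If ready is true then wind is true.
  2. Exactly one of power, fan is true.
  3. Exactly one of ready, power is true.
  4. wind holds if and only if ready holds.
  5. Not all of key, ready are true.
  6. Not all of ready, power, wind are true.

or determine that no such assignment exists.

key: True, ready: False, wind: False, power: True, fan: False

  (1) ready=F ⇒ wind: vacuous ✓
  (2) {power, fan}: 1 true — exactly one ✓
  (3) {ready, power}: 1 true — exactly one ✓
  (4) wind=F, ready=F — same ✓
  (5) {key, ready}: 1/2 true — not all ✓
  (6) {ready, power, wind}: 1/3 true — not all ✓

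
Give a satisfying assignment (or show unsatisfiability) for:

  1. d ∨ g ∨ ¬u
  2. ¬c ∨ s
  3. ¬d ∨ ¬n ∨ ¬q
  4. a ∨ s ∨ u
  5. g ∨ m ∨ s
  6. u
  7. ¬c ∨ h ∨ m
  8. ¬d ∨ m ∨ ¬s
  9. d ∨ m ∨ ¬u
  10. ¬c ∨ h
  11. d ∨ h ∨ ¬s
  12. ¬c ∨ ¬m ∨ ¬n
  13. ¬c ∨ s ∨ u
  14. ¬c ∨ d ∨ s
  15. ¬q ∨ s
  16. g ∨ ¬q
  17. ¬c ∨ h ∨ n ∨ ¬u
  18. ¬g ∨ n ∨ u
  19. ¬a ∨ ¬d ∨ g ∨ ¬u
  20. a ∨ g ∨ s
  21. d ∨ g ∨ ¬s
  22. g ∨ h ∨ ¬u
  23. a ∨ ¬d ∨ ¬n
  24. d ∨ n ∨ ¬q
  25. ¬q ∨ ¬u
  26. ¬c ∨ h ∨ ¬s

n: True, s: False, h: True, u: True, c: False, a: True, m: False, d: True, q: False, g: True

Unit clause (u) forces u = True.
In (¬q ∨ ¬u) only ¬q is left, so q = False.
Set n = True.
Set s = False.
  then (¬c ∨ s) forces c = False.
Set h = True.
Set a = True.
Set m = False.
  then (g ∨ m ∨ s) forces g = True.
  then (d ∨ m ∨ ¬u) forces d = True.
All clauses satisfied.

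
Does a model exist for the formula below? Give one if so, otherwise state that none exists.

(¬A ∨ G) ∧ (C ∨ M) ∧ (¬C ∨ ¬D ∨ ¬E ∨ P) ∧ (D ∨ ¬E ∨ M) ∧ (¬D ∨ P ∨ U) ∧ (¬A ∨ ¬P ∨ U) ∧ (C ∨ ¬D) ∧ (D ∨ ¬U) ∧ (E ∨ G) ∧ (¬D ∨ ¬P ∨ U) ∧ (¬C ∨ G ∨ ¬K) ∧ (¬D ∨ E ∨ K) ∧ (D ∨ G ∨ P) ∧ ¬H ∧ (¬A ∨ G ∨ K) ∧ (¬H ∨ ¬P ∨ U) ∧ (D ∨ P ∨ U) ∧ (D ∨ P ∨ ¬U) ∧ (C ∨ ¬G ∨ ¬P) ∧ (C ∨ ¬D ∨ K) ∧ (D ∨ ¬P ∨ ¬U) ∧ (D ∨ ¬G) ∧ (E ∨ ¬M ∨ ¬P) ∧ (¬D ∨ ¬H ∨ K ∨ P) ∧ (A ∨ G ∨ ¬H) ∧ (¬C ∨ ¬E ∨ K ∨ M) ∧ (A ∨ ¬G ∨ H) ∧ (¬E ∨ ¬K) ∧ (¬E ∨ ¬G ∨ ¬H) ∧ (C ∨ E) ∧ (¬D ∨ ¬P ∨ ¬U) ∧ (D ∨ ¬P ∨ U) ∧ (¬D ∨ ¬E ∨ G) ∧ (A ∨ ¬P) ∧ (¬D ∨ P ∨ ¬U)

UNSATISFIABLE

Case U = True:
  (D ∨ ¬U) forces D = True.
  (C ∨ ¬D) forces C = True.
  (¬H) forces H = False.
  (¬D ∨ ¬P ∨ ¬U) forces P = False.
  Clause (¬D ∨ P ∨ ¬U) is falsified — contradiction.
Case U = False:
  (¬H) forces H = False.
  If D = True:
    (¬D ∨ P ∨ U) forces P = True.
    clause (¬D ∨ ¬P ∨ U) is falsified.
  If D = False:
    (D ∨ P ∨ U) forces P = True.
    clause (D ∨ ¬P ∨ U) is falsified.
  Every sub-case reaches a contradiction.
Both cases fail, so the formula is unsatisfiable.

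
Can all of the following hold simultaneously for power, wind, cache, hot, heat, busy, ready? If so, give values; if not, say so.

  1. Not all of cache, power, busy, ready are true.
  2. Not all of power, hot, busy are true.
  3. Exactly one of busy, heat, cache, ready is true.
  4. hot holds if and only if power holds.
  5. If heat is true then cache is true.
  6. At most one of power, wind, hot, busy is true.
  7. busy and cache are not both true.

power = False; wind = True; cache = False; hot = False; heat = False; busy = False; ready = True

  (1) {cache, power, busy, ready}: 1/4 true — not all ✓
  (2) {power, hot, busy}: 0/3 true — not all ✓
  (3) {busy, heat, cache, ready}: 1 true — exactly one ✓
  (4) hot=F, power=F — same ✓
  (5) heat=F ⇒ cache: vacuous ✓
  (6) {power, wind, hot, busy}: 1 true — at most one ✓
  (7) busy=F, cache=F — not both ✓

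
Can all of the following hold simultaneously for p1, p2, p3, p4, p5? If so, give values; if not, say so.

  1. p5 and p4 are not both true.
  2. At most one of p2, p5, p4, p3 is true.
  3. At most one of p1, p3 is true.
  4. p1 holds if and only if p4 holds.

p1 = False, p2 = True, p3 = False, p4 = False, p5 = False

  (1) p5=F, p4=F — not both ✓
  (2) {p2, p5, p4, p3}: 1 true — at most one ✓
  (3) {p1, p3}: 0 true — at most one ✓
  (4) p1=F, p4=F — same ✓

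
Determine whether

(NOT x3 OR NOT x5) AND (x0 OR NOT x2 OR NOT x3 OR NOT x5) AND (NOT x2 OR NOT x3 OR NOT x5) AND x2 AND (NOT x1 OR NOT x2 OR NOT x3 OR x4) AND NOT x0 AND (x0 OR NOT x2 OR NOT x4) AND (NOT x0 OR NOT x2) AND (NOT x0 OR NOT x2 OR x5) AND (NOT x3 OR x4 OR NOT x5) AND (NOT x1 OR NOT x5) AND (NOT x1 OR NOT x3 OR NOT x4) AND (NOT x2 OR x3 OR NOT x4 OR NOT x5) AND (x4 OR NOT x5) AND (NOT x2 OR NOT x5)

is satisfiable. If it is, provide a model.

Unit clause (x2) forces x2 = True.
Unit clause (NOT x0) forces x0 = False.
In (x0 OR NOT x2 OR NOT x4) only NOT x4 is left, so x4 = False.
In (x4 OR NOT x5) only NOT x5 is left, so x5 = False.
Set x1 = False.
Set x3 = True.
All clauses satisfied.

x0 = False, x1 = False, x2 = True, x3 = True, x4 = False, x5 = False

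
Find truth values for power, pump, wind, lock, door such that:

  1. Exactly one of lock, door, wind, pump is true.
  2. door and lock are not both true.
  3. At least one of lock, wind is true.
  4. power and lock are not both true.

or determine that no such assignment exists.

power = False; pump = False; wind = True; lock = False; door = False

  (1) {lock, door, wind, pump}: 1 true — exactly one ✓
  (2) door=F, lock=F — not both ✓
  (3) {lock, wind}: 1 true — at least one ✓
  (4) power=F, lock=F — not both ✓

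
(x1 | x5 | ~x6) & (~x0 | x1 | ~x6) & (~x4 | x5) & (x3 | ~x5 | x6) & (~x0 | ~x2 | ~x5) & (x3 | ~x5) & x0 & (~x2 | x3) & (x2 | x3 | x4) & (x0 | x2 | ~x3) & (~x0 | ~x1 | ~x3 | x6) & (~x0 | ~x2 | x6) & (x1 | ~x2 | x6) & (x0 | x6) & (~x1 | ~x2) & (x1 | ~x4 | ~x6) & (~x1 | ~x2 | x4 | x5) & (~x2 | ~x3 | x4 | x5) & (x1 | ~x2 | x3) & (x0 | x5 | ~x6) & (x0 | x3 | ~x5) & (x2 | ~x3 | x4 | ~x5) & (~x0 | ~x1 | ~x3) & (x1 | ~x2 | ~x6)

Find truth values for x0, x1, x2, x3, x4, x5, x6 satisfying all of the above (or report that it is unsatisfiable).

x0 = True, x1 = False, x2 = False, x3 = True, x4 = False, x5 = False, x6 = False

Unit clause (x0) forces x0 = True.
Try x1 = True:
  (~x1 | ~x2) forces x2 = False.
  (~x0 | ~x1 | ~x3) forces x3 = False.
  (x3 | ~x5) forces x5 = False.
  (~x4 | x5) forces x4 = False.
  clause (x2 | x3 | x4) is falsified — backtrack.
So x1 = False.
  then (~x0 | x1 | ~x6) forces x6 = False.
  then (~x0 | ~x2 | x6) forces x2 = False.
Set x3 = True.
Set x4 = False.
  then (x2 | ~x3 | x4 | ~x5) forces x5 = False.
All clauses satisfied.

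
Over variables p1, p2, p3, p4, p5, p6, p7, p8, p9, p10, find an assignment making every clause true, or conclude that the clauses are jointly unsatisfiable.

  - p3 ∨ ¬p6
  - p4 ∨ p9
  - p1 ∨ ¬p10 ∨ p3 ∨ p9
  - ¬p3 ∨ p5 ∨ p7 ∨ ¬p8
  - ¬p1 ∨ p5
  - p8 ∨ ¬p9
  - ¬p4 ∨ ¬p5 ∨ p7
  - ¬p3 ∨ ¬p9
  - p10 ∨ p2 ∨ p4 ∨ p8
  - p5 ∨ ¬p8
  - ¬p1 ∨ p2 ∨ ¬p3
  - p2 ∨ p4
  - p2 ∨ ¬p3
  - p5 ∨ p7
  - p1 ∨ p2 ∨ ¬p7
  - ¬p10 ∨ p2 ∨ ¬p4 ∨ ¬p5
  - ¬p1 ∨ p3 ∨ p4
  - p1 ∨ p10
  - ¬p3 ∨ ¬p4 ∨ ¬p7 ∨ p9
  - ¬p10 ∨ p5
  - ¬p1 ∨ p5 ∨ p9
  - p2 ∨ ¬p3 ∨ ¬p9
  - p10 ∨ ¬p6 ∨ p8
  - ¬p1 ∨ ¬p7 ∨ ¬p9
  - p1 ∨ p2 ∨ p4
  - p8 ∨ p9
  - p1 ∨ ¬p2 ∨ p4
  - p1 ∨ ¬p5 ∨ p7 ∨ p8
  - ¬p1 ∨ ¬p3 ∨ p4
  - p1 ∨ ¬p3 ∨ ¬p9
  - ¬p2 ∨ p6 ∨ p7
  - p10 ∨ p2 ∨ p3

p1 = False, p2 = True, p3 = False, p4 = True, p5 = True, p6 = False, p7 = True, p8 = True, p9 = True, p10 = True

Set p1 = False.
  then (p1 ∨ p10) forces p10 = True.
  then (¬p10 ∨ p5) forces p5 = True.
Set p2 = True.
  then (p1 ∨ ¬p2 ∨ p4) forces p4 = True.
  then (¬p4 ∨ ¬p5 ∨ p7) forces p7 = True.
Set p3 = False.
  then (p3 ∨ ¬p6) forces p6 = False.
  then (p1 ∨ ¬p10 ∨ p3 ∨ p9) forces p9 = True.
  then (p8 ∨ ¬p9) forces p8 = True.
All clauses satisfied.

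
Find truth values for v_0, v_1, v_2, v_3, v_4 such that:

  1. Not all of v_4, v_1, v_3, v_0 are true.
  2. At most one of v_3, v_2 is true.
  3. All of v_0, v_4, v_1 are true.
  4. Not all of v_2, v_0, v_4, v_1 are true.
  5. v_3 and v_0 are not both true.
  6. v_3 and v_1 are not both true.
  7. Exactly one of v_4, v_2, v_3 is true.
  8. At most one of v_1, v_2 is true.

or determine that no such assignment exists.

v_0 = True, v_1 = True, v_2 = False, v_3 = False, v_4 = True

  (1) {v_4, v_1, v_3, v_0}: 3/4 true — not all ✓
  (2) {v_3, v_2}: 0 true — at most one ✓
  (3) {v_0, v_4, v_1}: all 3 true ✓
  (4) {v_2, v_0, v_4, v_1}: 3/4 true — not all ✓
  (5) v_3=F, v_0=T — not both ✓
  (6) v_3=F, v_1=T — not both ✓
  (7) {v_4, v_2, v_3}: 1 true — exactly one ✓
  (8) {v_1, v_2}: 1 true — at most one ✓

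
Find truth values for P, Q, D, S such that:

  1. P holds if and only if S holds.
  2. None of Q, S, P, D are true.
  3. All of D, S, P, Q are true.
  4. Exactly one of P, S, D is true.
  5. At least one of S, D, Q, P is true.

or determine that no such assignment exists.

UNSATISFIABLE

Case P = True:
  Constraint (2) is violated (P=T) — contradiction.
Case P = False:
  Constraint (3) is violated (P=F) — contradiction.
Both cases fail — unsatisfiable.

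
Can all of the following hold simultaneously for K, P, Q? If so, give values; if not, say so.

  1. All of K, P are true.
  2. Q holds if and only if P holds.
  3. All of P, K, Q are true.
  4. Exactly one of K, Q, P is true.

The formula is unsatisfiable.

Case K = True:
  (1) forces P = True.
  Constraint (4) is violated (K=T, P=T) — contradiction.
Case K = False:
  Constraint (1) is violated (K=F) — contradiction.
Both cases fail — unsatisfiable.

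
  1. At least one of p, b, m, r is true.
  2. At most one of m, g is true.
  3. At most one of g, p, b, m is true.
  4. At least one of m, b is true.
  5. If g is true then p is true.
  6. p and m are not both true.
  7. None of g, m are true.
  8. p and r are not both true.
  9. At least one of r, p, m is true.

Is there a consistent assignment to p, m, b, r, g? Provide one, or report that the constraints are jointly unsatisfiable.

p=F, m=F, b=T, r=T, g=F

  (1) {p, b, m, r}: 2 true — at least one ✓
  (2) {m, g}: 0 true — at most one ✓
  (3) {g, p, b, m}: 1 true — at most one ✓
  (4) {m, b}: 1 true — at least one ✓
  (5) g=F ⇒ p: vacuous ✓
  (6) p=F, m=F — not both ✓
  (7) {g, m}: 0 true — none ✓
  (8) p=F, r=T — not both ✓
  (9) {r, p, m}: 1 true — at least one ✓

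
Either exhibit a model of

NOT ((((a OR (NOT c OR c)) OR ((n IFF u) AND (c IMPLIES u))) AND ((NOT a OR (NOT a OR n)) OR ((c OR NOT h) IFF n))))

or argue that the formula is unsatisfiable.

n: False; h: False; c: False; u: True; a: True

  NOT ((((a OR (NOT c OR c)) OR ((n IFF u) AND (c IMPLIES u))) AND ((NOT a OR (NOT a OR n)) OR ((c OR NOT h) IFF n)))) = True
    ((a OR (NOT c OR c)) OR ((n IFF u) AND (c IMPLIES u))) AND ((NOT a OR (NOT a OR n)) OR ((c OR NOT h) IFF n)) = False
      (a OR (NOT c OR c)) OR ((n IFF u) AND (c IMPLIES u)) = True
        a OR (NOT c OR c) = True
          NOT c OR c = True
            NOT c = True
        (n IFF u) AND (c IMPLIES u) = False
          n IFF u = False
          c IMPLIES u = True
      (NOT a OR (NOT a OR n)) OR ((c OR NOT h) IFF n) = False
        NOT a OR (NOT a OR n) = False
          NOT a = False
          NOT a OR n = False
            NOT a = False
        (c OR NOT h) IFF n = False
          c OR NOT h = True
            NOT h = True
The formula evaluates to True.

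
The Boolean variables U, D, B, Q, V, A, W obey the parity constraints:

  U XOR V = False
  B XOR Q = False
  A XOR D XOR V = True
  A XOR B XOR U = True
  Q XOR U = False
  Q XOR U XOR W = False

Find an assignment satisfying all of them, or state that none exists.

U=F, D=F, B=F, Q=F, V=F, A=T, W=F

U XOR V = F XOR F = False ✓
B XOR Q = F XOR F = False ✓
A XOR D XOR V = T XOR F XOR F = True ✓
A XOR B XOR U = T XOR F XOR F = True ✓
Q XOR U = F XOR F = False ✓
Q XOR U XOR W = F XOR F XOR F = False ✓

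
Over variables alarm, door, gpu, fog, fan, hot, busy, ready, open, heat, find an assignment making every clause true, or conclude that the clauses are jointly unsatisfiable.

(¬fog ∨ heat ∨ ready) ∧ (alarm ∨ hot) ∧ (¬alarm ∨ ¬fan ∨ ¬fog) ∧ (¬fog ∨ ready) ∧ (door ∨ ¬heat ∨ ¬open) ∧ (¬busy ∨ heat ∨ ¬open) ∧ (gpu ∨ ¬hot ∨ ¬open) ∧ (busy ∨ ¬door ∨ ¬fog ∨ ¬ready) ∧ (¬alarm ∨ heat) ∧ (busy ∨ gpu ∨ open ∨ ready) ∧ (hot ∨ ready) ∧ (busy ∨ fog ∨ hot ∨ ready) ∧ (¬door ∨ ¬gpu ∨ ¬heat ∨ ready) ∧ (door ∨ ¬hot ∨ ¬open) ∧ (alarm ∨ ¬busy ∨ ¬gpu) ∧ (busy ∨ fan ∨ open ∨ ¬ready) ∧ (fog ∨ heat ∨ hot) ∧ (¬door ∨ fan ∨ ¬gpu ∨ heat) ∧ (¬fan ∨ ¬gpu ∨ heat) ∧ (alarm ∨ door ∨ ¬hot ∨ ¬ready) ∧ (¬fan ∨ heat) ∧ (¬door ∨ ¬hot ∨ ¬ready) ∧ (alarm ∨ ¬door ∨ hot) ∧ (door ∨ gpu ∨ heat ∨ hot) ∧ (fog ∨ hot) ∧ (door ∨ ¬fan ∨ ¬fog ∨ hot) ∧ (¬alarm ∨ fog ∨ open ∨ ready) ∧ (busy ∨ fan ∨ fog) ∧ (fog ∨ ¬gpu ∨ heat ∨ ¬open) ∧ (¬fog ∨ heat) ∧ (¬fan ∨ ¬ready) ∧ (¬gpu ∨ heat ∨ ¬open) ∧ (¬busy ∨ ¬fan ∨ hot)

alarm=F, door=T, gpu=F, fog=F, fan=F, hot=T, busy=T, ready=F, open=F, heat=F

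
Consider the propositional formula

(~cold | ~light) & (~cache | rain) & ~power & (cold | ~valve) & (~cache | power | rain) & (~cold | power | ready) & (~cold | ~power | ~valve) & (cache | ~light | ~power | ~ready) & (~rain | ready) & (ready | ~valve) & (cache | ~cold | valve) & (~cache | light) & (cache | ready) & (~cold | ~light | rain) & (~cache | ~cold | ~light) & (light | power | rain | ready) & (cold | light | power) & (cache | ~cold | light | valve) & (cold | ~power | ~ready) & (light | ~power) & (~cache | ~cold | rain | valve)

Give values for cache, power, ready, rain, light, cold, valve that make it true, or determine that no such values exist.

Unit clause (~power) forces power = False.
Set cache = False.
  then (cache | ready) forces ready = True.
Set rain = True.
Set light = True.
  then (~cold | ~light) forces cold = False.
  then (cold | ~valve) forces valve = False.
All clauses satisfied.

cache = False, power = False, ready = True, rain = True, light = True, cold = False, valve = False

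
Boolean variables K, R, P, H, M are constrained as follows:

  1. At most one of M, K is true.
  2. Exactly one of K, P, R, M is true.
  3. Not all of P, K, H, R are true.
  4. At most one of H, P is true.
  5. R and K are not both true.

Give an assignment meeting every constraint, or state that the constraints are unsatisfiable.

K=F, R=T, P=F, H=F, M=F

  (1) {M, K}: 0 true — at most one ✓
  (2) {K, P, R, M}: 1 true — exactly one ✓
  (3) {P, K, H, R}: 1/4 true — not all ✓
  (4) {H, P}: 0 true — at most one ✓
  (5) R=T, K=F — not both ✓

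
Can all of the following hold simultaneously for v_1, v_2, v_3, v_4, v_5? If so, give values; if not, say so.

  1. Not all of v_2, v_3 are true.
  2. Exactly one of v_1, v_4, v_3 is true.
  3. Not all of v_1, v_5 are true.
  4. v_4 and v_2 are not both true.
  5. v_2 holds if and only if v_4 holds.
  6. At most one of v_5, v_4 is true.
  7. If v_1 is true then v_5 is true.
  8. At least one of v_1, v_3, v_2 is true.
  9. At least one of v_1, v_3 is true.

v_1 = False, v_2 = False, v_3 = True, v_4 = False, v_5 = True

  (1) {v_2, v_3}: 1/2 true — not all ✓
  (2) {v_1, v_4, v_3}: 1 true — exactly one ✓
  (3) {v_1, v_5}: 1/2 true — not all ✓
  (4) v_4=F, v_2=F — not both ✓
  (5) v_2=F, v_4=F — same ✓
  (6) {v_5, v_4}: 1 true — at most one ✓
  (7) v_1=F ⇒ v_5: vacuous ✓
  (8) {v_1, v_3, v_2}: 1 true — at least one ✓
  (9) {v_1, v_3}: 1 true — at least one ✓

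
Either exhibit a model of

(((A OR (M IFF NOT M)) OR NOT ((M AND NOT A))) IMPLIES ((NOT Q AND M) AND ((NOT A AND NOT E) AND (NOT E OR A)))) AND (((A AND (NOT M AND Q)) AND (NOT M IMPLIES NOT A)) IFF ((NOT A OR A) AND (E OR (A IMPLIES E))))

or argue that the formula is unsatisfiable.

Case A = True: the conjunct ((A OR (M IFF NOT M)) OR NOT ((M AND NOT A))) IMPLIES ((NOT Q AND M) AND ((NOT A AND NOT E) AND (NOT E OR A))) becomes (True OR True) IMPLIES ((NOT Q AND M) AND False) = False.
Case A = False: the conjunct ((A AND (NOT M AND Q)) AND (NOT M IMPLIES NOT A)) IFF ((NOT A OR A) AND (E OR (A IMPLIES E))) becomes (False AND True) IFF (True AND True) = False.
Both cases fail — unsatisfiable.

UNSATISFIABLE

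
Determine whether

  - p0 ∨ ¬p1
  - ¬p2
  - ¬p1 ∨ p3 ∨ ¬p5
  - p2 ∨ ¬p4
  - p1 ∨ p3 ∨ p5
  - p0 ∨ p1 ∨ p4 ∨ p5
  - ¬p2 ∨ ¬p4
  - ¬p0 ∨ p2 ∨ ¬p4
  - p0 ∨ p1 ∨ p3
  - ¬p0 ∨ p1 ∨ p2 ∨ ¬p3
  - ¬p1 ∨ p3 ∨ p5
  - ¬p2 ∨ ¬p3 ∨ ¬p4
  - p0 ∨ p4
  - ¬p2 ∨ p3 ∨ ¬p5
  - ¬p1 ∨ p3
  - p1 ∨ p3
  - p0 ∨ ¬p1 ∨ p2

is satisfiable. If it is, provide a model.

p0 = True, p1 = True, p2 = False, p3 = True, p4 = False, p5 = True

Unit clause (¬p2) forces p2 = False.
In (p2 ∨ ¬p4) only ¬p4 is left, so p4 = False.
In (p0 ∨ p4) only p0 is left, so p0 = True.
Set p1 = True.
  then (¬p1 ∨ p3) forces p3 = True.
Set p5 = True.
All clauses satisfied.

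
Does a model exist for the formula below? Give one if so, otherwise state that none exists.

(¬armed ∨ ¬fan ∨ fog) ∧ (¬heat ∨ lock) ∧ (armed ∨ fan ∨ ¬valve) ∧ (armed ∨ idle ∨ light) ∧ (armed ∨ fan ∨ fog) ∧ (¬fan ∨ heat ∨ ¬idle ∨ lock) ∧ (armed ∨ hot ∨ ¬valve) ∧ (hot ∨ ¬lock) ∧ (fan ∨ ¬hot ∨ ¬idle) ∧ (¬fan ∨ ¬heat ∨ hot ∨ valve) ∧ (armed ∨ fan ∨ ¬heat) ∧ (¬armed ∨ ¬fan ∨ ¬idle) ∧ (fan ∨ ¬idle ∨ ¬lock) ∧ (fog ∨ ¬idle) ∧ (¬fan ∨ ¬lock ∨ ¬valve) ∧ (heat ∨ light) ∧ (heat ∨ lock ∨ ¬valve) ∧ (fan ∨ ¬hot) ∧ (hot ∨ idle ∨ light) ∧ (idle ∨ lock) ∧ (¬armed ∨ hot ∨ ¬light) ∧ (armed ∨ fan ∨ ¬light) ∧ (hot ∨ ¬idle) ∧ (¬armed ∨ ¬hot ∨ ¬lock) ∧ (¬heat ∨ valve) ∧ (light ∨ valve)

Set heat = False.
  then (heat ∨ light) forces light = True.
Set fog = False.
  then (fog ∨ ¬idle) forces idle = False.
  then (idle ∨ lock) forces lock = True.
  then (hot ∨ ¬lock) forces hot = True.
  then (fan ∨ ¬hot) forces fan = True.
  then (¬armed ∨ ¬hot ∨ ¬lock) forces armed = False.
  then (¬fan ∨ ¬lock ∨ ¬valve) forces valve = False.
All clauses satisfied.

heat: False; fog: False; valve: False; hot: True; armed: False; light: True; lock: True; fan: True; idle: False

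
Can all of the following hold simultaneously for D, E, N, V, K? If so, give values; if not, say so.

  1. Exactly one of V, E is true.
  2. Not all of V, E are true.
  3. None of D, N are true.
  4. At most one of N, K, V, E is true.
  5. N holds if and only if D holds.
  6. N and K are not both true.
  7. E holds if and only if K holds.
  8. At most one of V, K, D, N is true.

D = False; E = False; N = False; V = True; K = False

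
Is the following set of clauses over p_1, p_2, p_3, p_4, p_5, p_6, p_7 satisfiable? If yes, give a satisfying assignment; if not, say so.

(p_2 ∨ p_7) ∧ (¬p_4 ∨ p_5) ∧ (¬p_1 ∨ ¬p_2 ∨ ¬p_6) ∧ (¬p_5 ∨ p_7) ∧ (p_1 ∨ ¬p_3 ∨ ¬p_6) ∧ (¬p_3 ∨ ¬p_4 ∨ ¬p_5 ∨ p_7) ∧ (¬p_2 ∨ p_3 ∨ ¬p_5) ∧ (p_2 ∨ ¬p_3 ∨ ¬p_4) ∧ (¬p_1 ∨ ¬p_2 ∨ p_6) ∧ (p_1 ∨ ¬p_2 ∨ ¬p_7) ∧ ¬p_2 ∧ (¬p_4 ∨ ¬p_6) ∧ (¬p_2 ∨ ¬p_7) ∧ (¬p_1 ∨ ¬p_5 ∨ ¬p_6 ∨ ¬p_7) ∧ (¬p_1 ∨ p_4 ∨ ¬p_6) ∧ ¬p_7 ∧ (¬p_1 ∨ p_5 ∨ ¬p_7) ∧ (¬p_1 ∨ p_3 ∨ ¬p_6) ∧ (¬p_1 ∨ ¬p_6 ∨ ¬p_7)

Case p_2 = True:
  Clause (¬p_2) is falsified — contradiction.
Case p_2 = False:
  (p_2 ∨ p_7) forces p_7 = True.
  Clause (¬p_7) is falsified — contradiction.
Both cases fail, so the formula is unsatisfiable.

The formula is unsatisfiable.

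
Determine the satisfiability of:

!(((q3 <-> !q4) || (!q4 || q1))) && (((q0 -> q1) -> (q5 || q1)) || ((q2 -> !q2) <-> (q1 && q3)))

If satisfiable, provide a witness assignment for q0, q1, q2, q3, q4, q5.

q0=T; q1=F; q2=F; q3=T; q4=T; q5=T

  !(((q3 <-> !q4) || (!q4 || q1))) = True
    (q3 <-> !q4) || (!q4 || q1) = False
      q3 <-> !q4 = False
        !q4 = False
      !q4 || q1 = False
        !q4 = False
  ((q0 -> q1) -> (q5 || q1)) || ((q2 -> !q2) <-> (q1 && q3)) = True
    (q0 -> q1) -> (q5 || q1) = True
      q0 -> q1 = False
      q5 || q1 = True
    (q2 -> !q2) <-> (q1 && q3) = False
      q2 -> !q2 = True
        !q2 = True
      q1 && q3 = False
Both conjuncts True, so the formula holds.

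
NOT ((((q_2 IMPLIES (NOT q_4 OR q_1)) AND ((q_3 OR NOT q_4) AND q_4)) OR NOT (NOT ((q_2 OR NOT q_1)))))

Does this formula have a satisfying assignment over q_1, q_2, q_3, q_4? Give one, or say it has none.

q_1 = True, q_2 = False, q_3 = False, q_4 = False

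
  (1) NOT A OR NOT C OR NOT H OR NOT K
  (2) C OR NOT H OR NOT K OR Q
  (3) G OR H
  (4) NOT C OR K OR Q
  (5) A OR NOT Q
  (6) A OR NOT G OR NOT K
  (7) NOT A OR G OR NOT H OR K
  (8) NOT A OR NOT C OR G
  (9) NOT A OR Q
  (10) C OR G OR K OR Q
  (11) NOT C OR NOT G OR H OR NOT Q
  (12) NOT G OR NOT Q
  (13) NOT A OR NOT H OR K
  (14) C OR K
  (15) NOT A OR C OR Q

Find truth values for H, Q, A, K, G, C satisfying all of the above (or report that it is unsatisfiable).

Set H = True.
Set Q = False.
  then (NOT A OR Q) forces A = False.
Try K = False:
  (NOT C OR K OR Q) forces C = False.
  clause (C OR K) is falsified — backtrack.
So K = True.
  then (C OR NOT H OR NOT K OR Q) forces C = True.
  then (A OR NOT G OR NOT K) forces G = False.
All clauses satisfied.

H = True; Q = False; A = False; K = True; G = False; C = True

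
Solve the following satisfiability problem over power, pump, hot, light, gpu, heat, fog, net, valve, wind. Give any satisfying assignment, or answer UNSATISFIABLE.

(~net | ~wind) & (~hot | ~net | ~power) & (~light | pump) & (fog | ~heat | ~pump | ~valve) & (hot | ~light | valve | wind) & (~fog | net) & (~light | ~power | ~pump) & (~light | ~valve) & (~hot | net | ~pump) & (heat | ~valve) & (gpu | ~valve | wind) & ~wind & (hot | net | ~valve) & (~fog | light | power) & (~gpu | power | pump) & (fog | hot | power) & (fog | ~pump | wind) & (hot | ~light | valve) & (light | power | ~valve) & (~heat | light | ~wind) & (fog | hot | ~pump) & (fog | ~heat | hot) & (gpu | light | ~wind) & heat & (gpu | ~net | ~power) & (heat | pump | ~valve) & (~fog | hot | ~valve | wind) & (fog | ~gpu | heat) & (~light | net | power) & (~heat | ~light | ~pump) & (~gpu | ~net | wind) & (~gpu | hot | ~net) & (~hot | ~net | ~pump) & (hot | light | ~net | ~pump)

Unit clause (~wind) forces wind = False.
Unit clause (heat) forces heat = True.
Set power = False.
Try pump = True:
  (fog | ~pump | wind) forces fog = True.
  (~fog | net) forces net = True.
  (~fog | light | power) forces light = True.
  clause (~heat | ~light | ~pump) is falsified — backtrack.
So pump = False.
  then (~light | pump) forces light = False.
  then (~fog | light | power) forces fog = False.
  then (~gpu | power | pump) forces gpu = False.
  then (fog | hot | power) forces hot = True.
  then (light | power | ~valve) forces valve = False.
Set net = True.
All clauses satisfied.

power = False; pump = False; hot = True; light = False; gpu = False; heat = True; fog = False; net = True; valve = False; wind = False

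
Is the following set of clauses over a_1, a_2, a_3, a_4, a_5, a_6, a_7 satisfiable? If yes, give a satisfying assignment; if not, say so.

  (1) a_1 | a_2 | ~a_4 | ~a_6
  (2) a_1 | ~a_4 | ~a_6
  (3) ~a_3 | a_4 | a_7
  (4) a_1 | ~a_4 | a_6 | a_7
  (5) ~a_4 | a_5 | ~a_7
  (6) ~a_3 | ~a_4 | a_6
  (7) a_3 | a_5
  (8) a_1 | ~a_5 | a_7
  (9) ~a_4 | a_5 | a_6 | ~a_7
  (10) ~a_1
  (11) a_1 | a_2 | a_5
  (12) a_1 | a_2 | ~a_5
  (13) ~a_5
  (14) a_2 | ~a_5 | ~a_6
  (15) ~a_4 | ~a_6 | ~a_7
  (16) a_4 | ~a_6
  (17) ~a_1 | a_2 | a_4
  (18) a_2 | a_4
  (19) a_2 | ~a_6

Unit clause (~a_1) forces a_1 = False.
Unit clause (~a_5) forces a_5 = False.
In (a_3 | a_5) only a_3 is left, so a_3 = True.
In (a_1 | a_2 | a_5) only a_2 is left, so a_2 = True.
Try a_4 = True:
  (a_1 | ~a_4 | ~a_6) forces a_6 = False.
  clause (~a_3 | ~a_4 | a_6) is falsified — backtrack.
So a_4 = False.
  then (~a_3 | a_4 | a_7) forces a_7 = True.
  then (a_4 | ~a_6) forces a_6 = False.
All clauses satisfied.

a_1=F; a_2=T; a_3=T; a_4=F; a_5=F; a_6=F; a_7=T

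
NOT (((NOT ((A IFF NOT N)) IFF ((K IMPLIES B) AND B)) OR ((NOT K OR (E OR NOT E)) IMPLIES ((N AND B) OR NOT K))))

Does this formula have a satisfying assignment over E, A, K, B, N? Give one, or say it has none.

E = True, A = True, K = True, B = False, N = True

  NOT (((NOT ((A IFF NOT N)) IFF ((K IMPLIES B) AND B)) OR ((NOT K OR (E OR NOT E)) IMPLIES ((N AND B) OR NOT K)))) = True
    (NOT ((A IFF NOT N)) IFF ((K IMPLIES B) AND B)) OR ((NOT K OR (E OR NOT E)) IMPLIES ((N AND B) OR NOT K)) = False
      NOT ((A IFF NOT N)) IFF ((K IMPLIES B) AND B) = False
        NOT ((A IFF NOT N)) = True
          A IFF NOT N = False
            NOT N = False
        (K IMPLIES B) AND B = False
          K IMPLIES B = False
      (NOT K OR (E OR NOT E)) IMPLIES ((N AND B) OR NOT K) = False
        NOT K OR (E OR NOT E) = True
          NOT K = False
          E OR NOT E = True
            NOT E = False
        (N AND B) OR NOT K = False
          N AND B = False
          NOT K = False
The formula evaluates to True.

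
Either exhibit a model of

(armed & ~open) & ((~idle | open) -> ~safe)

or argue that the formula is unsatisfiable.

idle = True, armed = True, open = False, safe = True

  armed & ~open = True
    ~open = True
  (~idle | open) -> ~safe = True
    ~idle | open = False
      ~idle = False
    ~safe = False
Both conjuncts True, so the formula holds.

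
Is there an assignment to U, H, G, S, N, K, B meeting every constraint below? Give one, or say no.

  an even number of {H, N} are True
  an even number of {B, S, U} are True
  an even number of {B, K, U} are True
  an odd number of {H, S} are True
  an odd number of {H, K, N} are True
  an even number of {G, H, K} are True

U=F; H=F; G=T; S=T; N=F; K=T; B=T

{H, N}: 0 true → even ✓
{B, S, U}: 2 true → even ✓
{B, K, U}: 2 true → even ✓
{H, S}: 1 true → odd ✓
{H, K, N}: 1 true → odd ✓
{G, H, K}: 2 true → even ✓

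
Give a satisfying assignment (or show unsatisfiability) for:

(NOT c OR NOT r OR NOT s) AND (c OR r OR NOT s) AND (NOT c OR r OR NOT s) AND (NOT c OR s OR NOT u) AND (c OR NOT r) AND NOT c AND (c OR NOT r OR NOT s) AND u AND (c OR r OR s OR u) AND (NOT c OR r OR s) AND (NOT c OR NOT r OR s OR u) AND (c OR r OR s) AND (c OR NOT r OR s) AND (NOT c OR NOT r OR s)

Case c = True:
  Clause (NOT c) is falsified — contradiction.
Case c = False:
  (c OR NOT r) forces r = False.
  (c OR r OR NOT s) forces s = False.
  Clause (c OR r OR s) is falsified — contradiction.
Both cases fail, so the formula is unsatisfiable.

Unsatisfiable — no assignment works.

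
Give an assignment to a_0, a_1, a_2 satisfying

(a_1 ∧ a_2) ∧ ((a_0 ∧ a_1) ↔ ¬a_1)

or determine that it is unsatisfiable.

a_0=F, a_1=T, a_2=T

  a_1 ∧ a_2 = True
  (a_0 ∧ a_1) ↔ ¬a_1 = True
    a_0 ∧ a_1 = False
    ¬a_1 = False
Both conjuncts True, so the formula holds.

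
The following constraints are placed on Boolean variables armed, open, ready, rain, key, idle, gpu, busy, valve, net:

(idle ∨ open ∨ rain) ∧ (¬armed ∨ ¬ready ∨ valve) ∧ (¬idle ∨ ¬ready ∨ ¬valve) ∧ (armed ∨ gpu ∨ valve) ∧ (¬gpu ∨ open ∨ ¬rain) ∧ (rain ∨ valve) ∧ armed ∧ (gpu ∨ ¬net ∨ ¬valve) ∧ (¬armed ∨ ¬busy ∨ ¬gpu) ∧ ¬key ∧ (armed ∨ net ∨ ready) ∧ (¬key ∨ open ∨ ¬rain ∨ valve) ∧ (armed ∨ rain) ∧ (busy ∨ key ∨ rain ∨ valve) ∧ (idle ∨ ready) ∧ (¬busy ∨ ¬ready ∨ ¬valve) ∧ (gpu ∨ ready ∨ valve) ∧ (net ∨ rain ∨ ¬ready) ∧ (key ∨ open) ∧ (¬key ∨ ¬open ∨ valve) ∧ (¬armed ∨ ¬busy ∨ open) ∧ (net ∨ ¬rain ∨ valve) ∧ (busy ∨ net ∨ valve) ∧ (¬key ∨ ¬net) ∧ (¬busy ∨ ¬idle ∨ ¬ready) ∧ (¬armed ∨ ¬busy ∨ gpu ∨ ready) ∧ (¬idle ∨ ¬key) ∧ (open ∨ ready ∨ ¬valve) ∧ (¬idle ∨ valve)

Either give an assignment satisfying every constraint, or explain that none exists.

Unit clause (armed) forces armed = True.
Unit clause (¬key) forces key = False.
In (key ∨ open) only open is left, so open = True.
Set ready = True.
  then (¬armed ∨ ¬ready ∨ valve) forces valve = True.
  then (¬idle ∨ ¬ready ∨ ¬valve) forces idle = False.
  then (¬busy ∨ ¬ready ∨ ¬valve) forces busy = False.
Set rain = True.
Set gpu = True.
Set net = False.
All clauses satisfied.

armed=T, open=T, ready=T, rain=T, key=F, idle=F, gpu=T, busy=F, valve=T, net=F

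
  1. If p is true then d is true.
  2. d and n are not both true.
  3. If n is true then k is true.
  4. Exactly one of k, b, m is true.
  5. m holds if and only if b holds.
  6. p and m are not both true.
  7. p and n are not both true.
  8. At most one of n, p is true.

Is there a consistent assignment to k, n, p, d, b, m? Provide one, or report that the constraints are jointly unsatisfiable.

k = True, n = True, p = False, d = False, b = False, m = False

  (1) p=F ⇒ d: vacuous ✓
  (2) d=F, n=T — not both ✓
  (3) n=T ⇒ k: T ✓
  (4) {k, b, m}: 1 true — exactly one ✓
  (5) m=F, b=F — same ✓
  (6) p=F, m=F — not both ✓
  (7) p=F, n=T — not both ✓
  (8) {n, p}: 1 true — at most one ✓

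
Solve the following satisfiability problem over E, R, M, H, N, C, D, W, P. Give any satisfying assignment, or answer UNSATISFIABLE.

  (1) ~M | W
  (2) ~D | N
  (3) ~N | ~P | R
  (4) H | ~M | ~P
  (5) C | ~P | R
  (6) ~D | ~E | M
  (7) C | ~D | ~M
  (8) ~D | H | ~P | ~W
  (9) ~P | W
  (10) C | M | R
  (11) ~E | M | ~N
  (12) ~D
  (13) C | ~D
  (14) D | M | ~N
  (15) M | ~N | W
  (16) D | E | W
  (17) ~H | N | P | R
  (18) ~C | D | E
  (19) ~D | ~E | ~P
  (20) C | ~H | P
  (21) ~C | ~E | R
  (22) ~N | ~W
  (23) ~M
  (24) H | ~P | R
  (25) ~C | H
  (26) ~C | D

Unit clause (~D) forces D = False.
Unit clause (~M) forces M = False.
In (~C | D) only ~C is left, so C = False.
In (C | M | R) only R is left, so R = True.
In (D | M | ~N) only ~N is left, so N = False.
Set E = True.
Set H = False.
Set W = True.
Set P = False.
All clauses satisfied.

E: True, R: True, M: False, H: False, N: False, C: False, D: False, W: True, P: False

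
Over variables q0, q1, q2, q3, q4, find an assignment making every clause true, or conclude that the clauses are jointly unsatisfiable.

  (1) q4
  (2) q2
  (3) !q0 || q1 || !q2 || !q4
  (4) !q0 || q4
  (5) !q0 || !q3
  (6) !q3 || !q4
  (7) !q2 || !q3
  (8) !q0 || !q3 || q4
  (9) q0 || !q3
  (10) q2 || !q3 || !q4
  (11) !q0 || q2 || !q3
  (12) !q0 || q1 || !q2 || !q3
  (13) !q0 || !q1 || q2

Unit clause (q4) forces q4 = True.
Unit clause (q2) forces q2 = True.
In (!q3 || !q4) only !q3 is left, so q3 = False.
Set q0 = True.
  then (!q0 || q1 || !q2 || !q4) forces q1 = True.
All clauses satisfied.

q0 = True; q1 = True; q2 = True; q3 = False; q4 = True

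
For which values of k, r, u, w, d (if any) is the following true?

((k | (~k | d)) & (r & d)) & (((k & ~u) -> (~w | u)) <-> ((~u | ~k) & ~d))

k = True; r = True; u = False; w = True; d = True

  (k | (~k | d)) & (r & d) = True
    k | (~k | d) = True
      ~k | d = True
        ~k = False
    r & d = True
  ((k & ~u) -> (~w | u)) <-> ((~u | ~k) & ~d) = True
    (k & ~u) -> (~w | u) = False
      k & ~u = True
        ~u = True
      ~w | u = False
        ~w = False
    (~u | ~k) & ~d = False
      ~u | ~k = True
        ~u = True
        ~k = False
      ~d = False
Both conjuncts True, so the formula holds.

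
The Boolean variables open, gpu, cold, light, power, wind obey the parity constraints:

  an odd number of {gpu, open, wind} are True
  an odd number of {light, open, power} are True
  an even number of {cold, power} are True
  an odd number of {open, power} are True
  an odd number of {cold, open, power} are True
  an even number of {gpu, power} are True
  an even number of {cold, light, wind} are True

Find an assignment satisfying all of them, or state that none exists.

open = True, gpu = False, cold = False, light = False, power = False, wind = False

{gpu, open, wind}: 1 true → odd ✓
{light, open, power}: 1 true → odd ✓
{cold, power}: 0 true → even ✓
{open, power}: 1 true → odd ✓
{cold, open, power}: 1 true → odd ✓
{gpu, power}: 0 true → even ✓
{cold, light, wind}: 0 true → even ✓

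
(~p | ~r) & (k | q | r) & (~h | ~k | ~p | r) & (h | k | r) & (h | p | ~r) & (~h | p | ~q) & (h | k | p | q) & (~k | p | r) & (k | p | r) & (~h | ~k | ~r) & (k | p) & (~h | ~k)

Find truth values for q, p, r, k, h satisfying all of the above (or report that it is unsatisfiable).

Set q = False.
Set p = True.
  then (~p | ~r) forces r = False.
  then (k | q | r) forces k = True.
  then (~h | ~k | ~p | r) forces h = False.
All clauses satisfied.

q=F; p=T; r=F; k=T; h=F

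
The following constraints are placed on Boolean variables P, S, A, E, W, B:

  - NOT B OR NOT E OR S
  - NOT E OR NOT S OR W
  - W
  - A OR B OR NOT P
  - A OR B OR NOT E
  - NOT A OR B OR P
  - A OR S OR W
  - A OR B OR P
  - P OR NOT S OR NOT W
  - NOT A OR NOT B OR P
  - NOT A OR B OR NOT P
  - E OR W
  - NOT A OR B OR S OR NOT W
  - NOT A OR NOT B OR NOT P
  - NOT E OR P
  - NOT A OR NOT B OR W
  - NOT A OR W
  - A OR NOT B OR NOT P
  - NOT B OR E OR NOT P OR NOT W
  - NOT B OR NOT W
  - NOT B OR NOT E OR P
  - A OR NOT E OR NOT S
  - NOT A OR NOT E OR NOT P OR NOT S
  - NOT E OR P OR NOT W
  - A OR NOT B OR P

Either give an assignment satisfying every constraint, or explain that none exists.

Case A = True:
  (W) forces W = True.
  (NOT B OR NOT W) forces B = False.
  (NOT A OR B OR P) forces P = True.
  Clause (NOT A OR B OR NOT P) is falsified — contradiction.
Case A = False:
  (W) forces W = True.
  (NOT B OR NOT W) forces B = False.
  (A OR B OR NOT P) forces P = False.
  Clause (A OR B OR P) is falsified — contradiction.
Both cases fail, so the formula is unsatisfiable.

UNSATISFIABLE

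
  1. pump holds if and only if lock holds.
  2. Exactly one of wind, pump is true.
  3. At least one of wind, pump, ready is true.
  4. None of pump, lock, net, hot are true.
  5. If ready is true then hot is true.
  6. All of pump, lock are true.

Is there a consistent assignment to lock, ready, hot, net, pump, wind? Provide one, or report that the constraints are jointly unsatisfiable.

Case lock = True:
  Constraint (4) is violated (lock=T) — contradiction.
Case lock = False:
  Constraint (6) is violated (lock=F) — contradiction.
Both cases fail — unsatisfiable.

Unsatisfiable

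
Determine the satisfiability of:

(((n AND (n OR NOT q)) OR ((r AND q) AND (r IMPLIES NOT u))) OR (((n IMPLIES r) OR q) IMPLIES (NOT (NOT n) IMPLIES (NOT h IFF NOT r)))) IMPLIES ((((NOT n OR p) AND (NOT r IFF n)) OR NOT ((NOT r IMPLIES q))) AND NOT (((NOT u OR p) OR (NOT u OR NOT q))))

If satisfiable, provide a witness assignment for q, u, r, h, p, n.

q: True, u: True, r: True, h: False, p: False, n: False

  (((n AND (n OR NOT q)) OR ((r AND q) AND (r IMPLIES NOT u))) OR (((n IMPLIES r) OR q) IMPLIES (NOT (NOT n) IMPLIES (NOT h IFF NOT r)))) IMPLIES ((((NOT n OR p) AND (NOT r IFF n)) OR NOT ((NOT r IMPLIES q))) AND NOT (((NOT u OR p) OR (NOT u OR NOT q)))) = True
    ((n AND (n OR NOT q)) OR ((r AND q) AND (r IMPLIES NOT u))) OR (((n IMPLIES r) OR q) IMPLIES (NOT (NOT n) IMPLIES (NOT h IFF NOT r))) = True
      (n AND (n OR NOT q)) OR ((r AND q) AND (r IMPLIES NOT u)) = False
        n AND (n OR NOT q) = False
          n OR NOT q = False
            NOT q = False
        (r AND q) AND (r IMPLIES NOT u) = False
          r AND q = True
          r IMPLIES NOT u = False
            NOT u = False
      ((n IMPLIES r) OR q) IMPLIES (NOT (NOT n) IMPLIES (NOT h IFF NOT r)) = True
        (n IMPLIES r) OR q = True
          n IMPLIES r = True
        NOT (NOT n) IMPLIES (NOT h IFF NOT r) = True
          NOT (NOT n) = False
            NOT n = True
          NOT h IFF NOT r = False
            NOT h = True
            NOT r = False
    (((NOT n OR p) AND (NOT r IFF n)) OR NOT ((NOT r IMPLIES q))) AND NOT (((NOT u OR p) OR (NOT u OR NOT q))) = True
      ((NOT n OR p) AND (NOT r IFF n)) OR NOT ((NOT r IMPLIES q)) = True
        (NOT n OR p) AND (NOT r IFF n) = True
          NOT n OR p = True
            NOT n = True
          NOT r IFF n = True
            NOT r = False
        NOT ((NOT r IMPLIES q)) = False
          NOT r IMPLIES q = True
            NOT r = False
      NOT (((NOT u OR p) OR (NOT u OR NOT q))) = True
        (NOT u OR p) OR (NOT u OR NOT q) = False
          NOT u OR p = False
            NOT u = False
          NOT u OR NOT q = False
            NOT u = False
            NOT q = False
The formula evaluates to True.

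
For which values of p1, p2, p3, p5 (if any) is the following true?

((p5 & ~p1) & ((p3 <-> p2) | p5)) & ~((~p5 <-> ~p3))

p1 = False, p2 = True, p3 = False, p5 = True

  (p5 & ~p1) & ((p3 <-> p2) | p5) = True
    p5 & ~p1 = True
      ~p1 = True
    (p3 <-> p2) | p5 = True
      p3 <-> p2 = False
  ~((~p5 <-> ~p3)) = True
    ~p5 <-> ~p3 = False
      ~p5 = False
      ~p3 = True
Both conjuncts True, so the formula holds.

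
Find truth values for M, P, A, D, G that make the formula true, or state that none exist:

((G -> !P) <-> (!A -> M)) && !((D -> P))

M = True, P = False, A = False, D = True, G = True

  (G -> !P) <-> (!A -> M) = True
    G -> !P = True
      !P = True
    !A -> M = True
      !A = True
  !((D -> P)) = True
    D -> P = False
Both conjuncts True, so the formula holds.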